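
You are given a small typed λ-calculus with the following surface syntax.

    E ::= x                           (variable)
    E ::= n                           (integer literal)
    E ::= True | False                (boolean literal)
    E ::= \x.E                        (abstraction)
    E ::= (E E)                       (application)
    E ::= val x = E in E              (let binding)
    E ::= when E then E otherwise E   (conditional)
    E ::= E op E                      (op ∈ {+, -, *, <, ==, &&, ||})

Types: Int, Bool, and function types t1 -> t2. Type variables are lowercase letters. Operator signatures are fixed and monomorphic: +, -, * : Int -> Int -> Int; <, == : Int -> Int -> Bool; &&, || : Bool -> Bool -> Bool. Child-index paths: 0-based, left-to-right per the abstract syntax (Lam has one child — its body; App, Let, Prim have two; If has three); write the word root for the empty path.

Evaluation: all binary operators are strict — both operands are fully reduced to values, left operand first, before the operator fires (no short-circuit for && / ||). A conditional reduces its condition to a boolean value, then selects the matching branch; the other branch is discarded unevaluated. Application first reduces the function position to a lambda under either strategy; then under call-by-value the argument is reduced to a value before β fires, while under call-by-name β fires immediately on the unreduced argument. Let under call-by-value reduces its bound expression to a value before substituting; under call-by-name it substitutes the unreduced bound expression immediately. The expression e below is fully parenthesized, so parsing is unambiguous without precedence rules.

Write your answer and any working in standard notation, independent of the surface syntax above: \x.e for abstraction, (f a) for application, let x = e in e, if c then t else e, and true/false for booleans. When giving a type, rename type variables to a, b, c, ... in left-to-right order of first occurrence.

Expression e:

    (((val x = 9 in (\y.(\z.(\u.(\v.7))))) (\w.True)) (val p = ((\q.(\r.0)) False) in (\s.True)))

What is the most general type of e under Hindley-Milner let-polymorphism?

Answer: a -> b -> Int

Working:
let x : Int
\v._ : d -> Int
\u._ : c -> d -> Int
\z._ : b -> c -> d -> Int
\y._ : a -> b -> c -> d -> Int
\w._ : e -> Bool
  unify a -> b -> c -> d -> Int ~ (e -> Bool) -> f
  unify a ~ e -> Bool
  unify b -> c -> d -> Int ~ f
_ _ : b -> c -> d -> Int
\r._ : h -> Int
\q._ : g -> h -> Int
  unify g -> h -> Int ~ Bool -> i
  unify g ~ Bool
  unify h -> Int ~ i
_ _ : h -> Int
let p : forall. h -> Int
\s._ : j -> Bool
  unify b -> c -> d -> Int ~ (j -> Bool) -> k
  unify b ~ j -> Bool
  unify c -> d -> Int ~ k
_ _ : c -> d -> Int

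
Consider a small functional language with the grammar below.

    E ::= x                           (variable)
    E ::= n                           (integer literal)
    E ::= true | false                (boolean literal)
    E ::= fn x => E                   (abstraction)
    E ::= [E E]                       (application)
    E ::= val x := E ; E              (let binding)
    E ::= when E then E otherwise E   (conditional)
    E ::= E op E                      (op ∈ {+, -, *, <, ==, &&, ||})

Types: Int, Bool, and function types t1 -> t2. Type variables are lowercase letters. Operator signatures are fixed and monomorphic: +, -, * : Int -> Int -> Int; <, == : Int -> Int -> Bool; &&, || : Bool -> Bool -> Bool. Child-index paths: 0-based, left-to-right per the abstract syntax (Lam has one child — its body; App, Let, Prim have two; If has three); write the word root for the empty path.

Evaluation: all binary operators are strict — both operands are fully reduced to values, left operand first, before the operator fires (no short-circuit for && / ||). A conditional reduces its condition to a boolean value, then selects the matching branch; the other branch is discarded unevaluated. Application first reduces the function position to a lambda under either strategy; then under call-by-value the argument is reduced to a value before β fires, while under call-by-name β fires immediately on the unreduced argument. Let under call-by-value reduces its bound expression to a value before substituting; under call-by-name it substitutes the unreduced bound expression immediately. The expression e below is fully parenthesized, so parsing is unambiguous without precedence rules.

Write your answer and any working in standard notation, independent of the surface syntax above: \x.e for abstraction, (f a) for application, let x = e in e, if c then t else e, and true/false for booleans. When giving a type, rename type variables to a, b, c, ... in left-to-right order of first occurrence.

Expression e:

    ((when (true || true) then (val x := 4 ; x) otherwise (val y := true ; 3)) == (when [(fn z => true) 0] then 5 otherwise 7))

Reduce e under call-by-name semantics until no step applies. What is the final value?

Working:
step 0: ((if (true || true) then (let x = 4 in x) else (let y = true in 3)) == (if ((\z.true) 0) then 5 else 7))
step 1: [delta@0.0] ((if true then (let x = 4 in x) else (let y = true in 3)) == (if ((\z.true) 0) then 5 else 7))
step 2: [if@0] ((let x = 4 in x) == (if ((\z.true) 0) then 5 else 7))
step 3: [let@0] (4 == (if ((\z.true) 0) then 5 else 7))
step 4: [beta@1.0] (4 == (if true then 5 else 7))
step 5: [if@1] (4 == 5)
step 6: [delta@root] false

Answer: false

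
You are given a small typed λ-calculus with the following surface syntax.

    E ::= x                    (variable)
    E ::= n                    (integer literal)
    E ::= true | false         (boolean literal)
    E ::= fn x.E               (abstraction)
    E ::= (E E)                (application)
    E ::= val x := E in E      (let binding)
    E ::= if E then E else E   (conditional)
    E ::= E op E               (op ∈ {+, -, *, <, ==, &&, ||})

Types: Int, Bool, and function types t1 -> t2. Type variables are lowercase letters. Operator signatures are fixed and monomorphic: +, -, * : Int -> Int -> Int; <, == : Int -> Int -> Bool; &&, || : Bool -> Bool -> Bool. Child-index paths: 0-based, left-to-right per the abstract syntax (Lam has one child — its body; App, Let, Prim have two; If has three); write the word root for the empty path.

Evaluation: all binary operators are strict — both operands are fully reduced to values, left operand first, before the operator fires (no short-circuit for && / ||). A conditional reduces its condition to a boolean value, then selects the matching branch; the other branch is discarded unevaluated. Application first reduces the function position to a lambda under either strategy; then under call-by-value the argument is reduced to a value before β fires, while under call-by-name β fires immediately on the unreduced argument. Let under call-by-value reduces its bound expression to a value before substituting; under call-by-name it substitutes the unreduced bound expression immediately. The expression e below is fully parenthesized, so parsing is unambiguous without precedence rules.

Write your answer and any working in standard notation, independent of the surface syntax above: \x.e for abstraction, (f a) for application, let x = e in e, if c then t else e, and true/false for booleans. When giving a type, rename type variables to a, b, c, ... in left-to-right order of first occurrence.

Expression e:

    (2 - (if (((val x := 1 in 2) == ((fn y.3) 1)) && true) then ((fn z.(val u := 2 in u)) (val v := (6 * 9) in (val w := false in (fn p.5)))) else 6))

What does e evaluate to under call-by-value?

Answer: -4

Trace:
step 0: (2 - (if (((let x = 1 in 2) == ((\y.3) 1)) && true) then ((\z.(let u = 2 in u)) (let v = (6 * 9) in (let w = false in (\p.5)))) else 6))
step 1: [let@1.0.0.0] (2 - (if ((2 == ((\y.3) 1)) && true) then ((\z.(let u = 2 in u)) (let v = (6 * 9) in (let w = false in (\p.5)))) else 6))
step 2: [beta@1.0.0.1] (2 - (if ((2 == 3) && true) then ((\z.(let u = 2 in u)) (let v = (6 * 9) in (let w = false in (\p.5)))) else 6))
step 3: [delta@1.0.0] (2 - (if (false && true) then ((\z.(let u = 2 in u)) (let v = (6 * 9) in (let w = false in (\p.5)))) else 6))
step 4: [delta@1.0] (2 - (if false then ((\z.(let u = 2 in u)) (let v = (6 * 9) in (let w = false in (\p.5)))) else 6))
step 5: [if@1] (2 - 6)
step 6: [delta@root] -4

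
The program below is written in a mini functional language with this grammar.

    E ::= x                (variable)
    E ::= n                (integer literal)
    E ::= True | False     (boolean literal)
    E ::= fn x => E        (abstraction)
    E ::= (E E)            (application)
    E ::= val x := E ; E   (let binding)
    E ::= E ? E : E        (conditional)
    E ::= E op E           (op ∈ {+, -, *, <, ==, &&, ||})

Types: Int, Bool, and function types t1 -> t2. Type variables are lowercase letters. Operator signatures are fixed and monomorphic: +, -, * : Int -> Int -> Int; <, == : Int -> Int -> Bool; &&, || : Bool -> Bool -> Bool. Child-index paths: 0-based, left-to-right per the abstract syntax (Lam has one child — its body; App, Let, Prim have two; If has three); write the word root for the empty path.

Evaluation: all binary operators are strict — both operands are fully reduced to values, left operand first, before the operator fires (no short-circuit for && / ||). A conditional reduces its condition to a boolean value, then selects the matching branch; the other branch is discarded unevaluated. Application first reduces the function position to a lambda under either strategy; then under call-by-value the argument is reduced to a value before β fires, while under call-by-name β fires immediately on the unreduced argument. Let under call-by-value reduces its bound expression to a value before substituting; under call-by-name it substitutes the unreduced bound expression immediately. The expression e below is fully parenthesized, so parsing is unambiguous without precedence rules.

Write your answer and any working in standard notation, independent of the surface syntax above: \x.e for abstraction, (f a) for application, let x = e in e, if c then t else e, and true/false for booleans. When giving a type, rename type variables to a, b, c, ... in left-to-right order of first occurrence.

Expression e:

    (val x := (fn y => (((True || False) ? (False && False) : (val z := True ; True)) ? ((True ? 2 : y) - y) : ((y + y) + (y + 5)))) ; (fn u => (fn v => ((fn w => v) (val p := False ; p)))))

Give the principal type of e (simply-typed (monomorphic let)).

Answer: a -> b -> b

Trace:
  unify Bool ~ Bool
  unify Bool ~ Bool
  unify Bool ~ Bool
  unify Bool ~ Bool
  unify Bool ~ Bool
let z : Bool
  unify Bool ~ Bool
  unify Bool ~ Bool
  unify Bool ~ Bool
y : a
  unify Int ~ a
  unify Int ~ Int
y : Int
  unify Int ~ Int
y : Int
  unify Int ~ Int
y : Int
  unify Int ~ Int
  unify Int ~ Int
y : Int
  unify Int ~ Int
  unify Int ~ Int
  unify Int ~ Int
  unify Int ~ Int
\y._ : Int -> Int
let x : Int -> Int
v : c
\w._ : d -> c
let p : Bool
p : Bool
  unify d -> c ~ Bool -> e
  unify d ~ Bool
  unify c ~ e
_ _ : e
\v._ : e -> e
\u._ : b -> e -> e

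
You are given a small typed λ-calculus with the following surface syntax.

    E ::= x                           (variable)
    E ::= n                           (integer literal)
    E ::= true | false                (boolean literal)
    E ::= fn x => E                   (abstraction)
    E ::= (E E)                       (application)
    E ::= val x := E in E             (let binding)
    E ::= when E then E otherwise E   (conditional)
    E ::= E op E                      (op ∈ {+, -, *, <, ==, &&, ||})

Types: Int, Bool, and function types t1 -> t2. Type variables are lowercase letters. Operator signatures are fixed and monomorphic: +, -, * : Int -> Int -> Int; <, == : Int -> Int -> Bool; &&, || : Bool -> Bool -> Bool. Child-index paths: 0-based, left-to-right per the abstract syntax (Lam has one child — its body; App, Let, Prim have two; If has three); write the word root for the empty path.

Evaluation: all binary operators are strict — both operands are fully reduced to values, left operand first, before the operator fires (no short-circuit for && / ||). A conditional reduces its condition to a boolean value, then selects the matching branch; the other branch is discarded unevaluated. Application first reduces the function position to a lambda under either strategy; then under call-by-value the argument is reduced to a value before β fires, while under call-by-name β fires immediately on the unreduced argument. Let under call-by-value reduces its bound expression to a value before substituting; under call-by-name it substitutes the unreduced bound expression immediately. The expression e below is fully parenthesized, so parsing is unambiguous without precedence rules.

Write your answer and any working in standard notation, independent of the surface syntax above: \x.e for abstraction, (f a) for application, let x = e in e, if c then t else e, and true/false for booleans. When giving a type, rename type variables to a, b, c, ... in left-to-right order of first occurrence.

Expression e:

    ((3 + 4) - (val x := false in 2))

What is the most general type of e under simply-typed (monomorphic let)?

Answer: Int

Trace:
  unify Int ~ Int
  unify Int ~ Int
  unify Int ~ Int
let x : Bool
  unify Int ~ Int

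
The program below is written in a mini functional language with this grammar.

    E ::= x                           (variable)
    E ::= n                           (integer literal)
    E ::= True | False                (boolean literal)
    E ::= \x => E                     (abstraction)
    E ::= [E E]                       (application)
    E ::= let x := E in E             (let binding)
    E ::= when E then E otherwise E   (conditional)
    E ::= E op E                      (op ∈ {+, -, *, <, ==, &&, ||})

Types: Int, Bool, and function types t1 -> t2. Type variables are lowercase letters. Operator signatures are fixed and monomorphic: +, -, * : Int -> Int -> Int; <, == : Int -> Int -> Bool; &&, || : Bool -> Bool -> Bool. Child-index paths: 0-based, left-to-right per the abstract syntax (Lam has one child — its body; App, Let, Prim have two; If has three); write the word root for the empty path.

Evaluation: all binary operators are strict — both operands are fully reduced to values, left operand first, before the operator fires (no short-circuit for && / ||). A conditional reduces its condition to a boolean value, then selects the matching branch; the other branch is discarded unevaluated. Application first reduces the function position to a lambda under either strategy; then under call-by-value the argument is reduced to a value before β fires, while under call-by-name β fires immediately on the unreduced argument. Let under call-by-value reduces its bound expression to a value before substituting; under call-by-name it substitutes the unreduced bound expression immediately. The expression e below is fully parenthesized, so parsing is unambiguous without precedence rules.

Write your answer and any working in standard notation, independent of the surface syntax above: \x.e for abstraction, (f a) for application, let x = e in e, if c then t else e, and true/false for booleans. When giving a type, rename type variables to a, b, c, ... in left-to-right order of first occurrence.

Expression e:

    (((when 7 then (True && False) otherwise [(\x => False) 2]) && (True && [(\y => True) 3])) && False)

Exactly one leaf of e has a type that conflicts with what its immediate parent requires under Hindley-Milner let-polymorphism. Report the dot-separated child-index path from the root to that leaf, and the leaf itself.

Working:
  unify Int ~ Bool
  FAIL: mismatch Int ~ Bool

Answer: 0.0.0 : 7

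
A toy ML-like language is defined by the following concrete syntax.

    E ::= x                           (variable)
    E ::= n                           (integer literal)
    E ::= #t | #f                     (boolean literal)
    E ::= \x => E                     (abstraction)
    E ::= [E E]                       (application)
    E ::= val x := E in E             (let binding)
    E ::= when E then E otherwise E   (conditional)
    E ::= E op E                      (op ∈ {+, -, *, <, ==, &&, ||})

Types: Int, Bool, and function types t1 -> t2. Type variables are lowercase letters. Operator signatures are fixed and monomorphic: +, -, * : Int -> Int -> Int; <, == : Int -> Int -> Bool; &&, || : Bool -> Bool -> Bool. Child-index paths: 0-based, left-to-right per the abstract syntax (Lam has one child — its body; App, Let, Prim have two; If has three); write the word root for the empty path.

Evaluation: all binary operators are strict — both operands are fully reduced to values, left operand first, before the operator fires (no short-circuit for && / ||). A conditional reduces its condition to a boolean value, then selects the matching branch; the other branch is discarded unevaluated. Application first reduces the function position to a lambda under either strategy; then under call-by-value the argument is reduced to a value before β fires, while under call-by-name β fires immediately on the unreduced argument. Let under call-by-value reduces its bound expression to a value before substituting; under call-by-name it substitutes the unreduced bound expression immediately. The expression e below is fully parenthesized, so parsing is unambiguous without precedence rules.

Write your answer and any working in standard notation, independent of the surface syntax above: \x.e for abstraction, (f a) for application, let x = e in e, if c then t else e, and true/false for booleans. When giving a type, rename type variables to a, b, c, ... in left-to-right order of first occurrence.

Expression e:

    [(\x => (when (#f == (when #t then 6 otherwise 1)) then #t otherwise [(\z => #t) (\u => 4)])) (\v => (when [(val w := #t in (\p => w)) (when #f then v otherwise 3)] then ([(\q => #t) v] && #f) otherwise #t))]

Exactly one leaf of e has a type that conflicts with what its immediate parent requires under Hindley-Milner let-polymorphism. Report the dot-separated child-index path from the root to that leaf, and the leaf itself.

Answer: 0.0.0.0 : false

Trace:
  unify Bool ~ Int
  FAIL: mismatch Bool ~ Int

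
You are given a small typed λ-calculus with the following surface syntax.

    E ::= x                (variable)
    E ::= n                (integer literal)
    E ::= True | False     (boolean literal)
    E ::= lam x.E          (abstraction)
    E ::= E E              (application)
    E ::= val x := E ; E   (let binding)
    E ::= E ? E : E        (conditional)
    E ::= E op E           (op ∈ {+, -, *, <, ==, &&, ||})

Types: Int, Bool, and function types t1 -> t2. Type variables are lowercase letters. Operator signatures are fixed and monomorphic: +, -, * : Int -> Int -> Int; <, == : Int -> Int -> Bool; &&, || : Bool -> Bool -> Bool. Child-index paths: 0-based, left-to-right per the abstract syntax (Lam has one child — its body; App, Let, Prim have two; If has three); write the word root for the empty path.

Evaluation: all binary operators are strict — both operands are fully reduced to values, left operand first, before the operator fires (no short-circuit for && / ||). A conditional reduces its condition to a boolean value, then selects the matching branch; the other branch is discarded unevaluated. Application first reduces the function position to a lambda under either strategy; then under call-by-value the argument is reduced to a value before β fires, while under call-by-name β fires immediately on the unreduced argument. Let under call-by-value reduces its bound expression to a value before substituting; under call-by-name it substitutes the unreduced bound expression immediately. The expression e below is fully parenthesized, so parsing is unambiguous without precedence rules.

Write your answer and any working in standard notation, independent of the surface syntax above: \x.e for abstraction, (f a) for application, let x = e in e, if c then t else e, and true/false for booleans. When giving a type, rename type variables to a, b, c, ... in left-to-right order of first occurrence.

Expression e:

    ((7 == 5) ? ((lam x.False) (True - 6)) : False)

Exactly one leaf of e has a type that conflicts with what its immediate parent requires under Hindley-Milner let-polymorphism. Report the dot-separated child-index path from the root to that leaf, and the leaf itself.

Trace:
  unify Int ~ Int
  unify Int ~ Int
  unify Bool ~ Bool
\x._ : a -> Bool
  unify Bool ~ Int
  FAIL: mismatch Bool ~ Int

Answer: 1.1.0 : true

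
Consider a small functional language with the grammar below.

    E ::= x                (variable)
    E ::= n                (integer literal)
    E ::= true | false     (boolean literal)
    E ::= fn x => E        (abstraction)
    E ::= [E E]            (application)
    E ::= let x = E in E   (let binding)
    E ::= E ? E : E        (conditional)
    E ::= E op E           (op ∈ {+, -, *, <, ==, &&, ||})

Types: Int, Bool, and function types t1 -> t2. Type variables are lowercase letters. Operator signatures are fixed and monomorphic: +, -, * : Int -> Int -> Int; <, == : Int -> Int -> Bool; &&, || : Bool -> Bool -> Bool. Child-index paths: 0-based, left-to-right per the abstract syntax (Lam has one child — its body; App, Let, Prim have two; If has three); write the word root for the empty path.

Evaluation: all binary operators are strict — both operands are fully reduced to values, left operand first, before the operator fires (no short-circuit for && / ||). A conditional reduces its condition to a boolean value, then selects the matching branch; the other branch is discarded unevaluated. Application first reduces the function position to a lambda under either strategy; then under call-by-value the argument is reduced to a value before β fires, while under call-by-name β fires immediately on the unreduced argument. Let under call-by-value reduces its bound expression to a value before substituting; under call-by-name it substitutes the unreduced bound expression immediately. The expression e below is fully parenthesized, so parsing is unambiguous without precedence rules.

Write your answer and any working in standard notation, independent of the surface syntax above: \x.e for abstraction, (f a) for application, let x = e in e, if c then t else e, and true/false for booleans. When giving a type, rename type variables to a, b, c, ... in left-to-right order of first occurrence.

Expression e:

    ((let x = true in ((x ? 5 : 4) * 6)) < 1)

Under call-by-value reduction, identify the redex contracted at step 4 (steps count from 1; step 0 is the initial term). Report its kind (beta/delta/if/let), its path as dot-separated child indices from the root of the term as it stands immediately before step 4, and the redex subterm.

Answer: delta at root : (30 < 1)

Working:
step 0: ((let x = true in ((if x then 5 else 4) * 6)) < 1)
step 1: [let@0] (((if true then 5 else 4) * 6) < 1)
step 2: [if@0.0] ((5 * 6) < 1)
step 3: [delta@0] (30 < 1)
step 4: [delta@root] false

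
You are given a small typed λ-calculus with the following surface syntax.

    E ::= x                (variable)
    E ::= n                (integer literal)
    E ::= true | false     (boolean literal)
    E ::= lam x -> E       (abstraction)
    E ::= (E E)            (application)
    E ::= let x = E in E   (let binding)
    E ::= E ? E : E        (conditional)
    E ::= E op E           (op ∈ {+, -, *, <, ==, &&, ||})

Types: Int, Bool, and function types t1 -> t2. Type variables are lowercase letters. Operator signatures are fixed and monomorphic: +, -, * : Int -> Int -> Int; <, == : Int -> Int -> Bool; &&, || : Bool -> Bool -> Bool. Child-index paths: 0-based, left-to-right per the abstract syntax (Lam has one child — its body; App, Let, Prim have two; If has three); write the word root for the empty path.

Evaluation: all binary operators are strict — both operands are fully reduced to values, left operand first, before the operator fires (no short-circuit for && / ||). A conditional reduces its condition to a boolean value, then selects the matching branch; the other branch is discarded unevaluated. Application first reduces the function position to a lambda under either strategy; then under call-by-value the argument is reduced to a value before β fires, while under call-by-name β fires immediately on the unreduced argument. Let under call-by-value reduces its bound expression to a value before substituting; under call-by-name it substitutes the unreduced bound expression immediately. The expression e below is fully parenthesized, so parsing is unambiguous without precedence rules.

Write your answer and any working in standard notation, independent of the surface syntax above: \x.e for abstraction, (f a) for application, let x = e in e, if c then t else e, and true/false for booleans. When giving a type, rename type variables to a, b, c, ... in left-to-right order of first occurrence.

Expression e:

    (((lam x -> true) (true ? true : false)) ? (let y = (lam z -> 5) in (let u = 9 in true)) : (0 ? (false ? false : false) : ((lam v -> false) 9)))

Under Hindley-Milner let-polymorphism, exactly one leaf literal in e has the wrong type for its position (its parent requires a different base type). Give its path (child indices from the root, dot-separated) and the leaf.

Answer: 2.0 : 0

Working:
\x._ : a -> Bool
  unify Bool ~ Bool
  unify Bool ~ Bool
  unify a -> Bool ~ Bool -> b
  unify a ~ Bool
  unify Bool ~ b
_ _ : Bool
  unify Bool ~ Bool
\z._ : c -> Int
let y : forall. c -> Int
let u : Int
  unify Int ~ Bool
  FAIL: mismatch Int ~ Bool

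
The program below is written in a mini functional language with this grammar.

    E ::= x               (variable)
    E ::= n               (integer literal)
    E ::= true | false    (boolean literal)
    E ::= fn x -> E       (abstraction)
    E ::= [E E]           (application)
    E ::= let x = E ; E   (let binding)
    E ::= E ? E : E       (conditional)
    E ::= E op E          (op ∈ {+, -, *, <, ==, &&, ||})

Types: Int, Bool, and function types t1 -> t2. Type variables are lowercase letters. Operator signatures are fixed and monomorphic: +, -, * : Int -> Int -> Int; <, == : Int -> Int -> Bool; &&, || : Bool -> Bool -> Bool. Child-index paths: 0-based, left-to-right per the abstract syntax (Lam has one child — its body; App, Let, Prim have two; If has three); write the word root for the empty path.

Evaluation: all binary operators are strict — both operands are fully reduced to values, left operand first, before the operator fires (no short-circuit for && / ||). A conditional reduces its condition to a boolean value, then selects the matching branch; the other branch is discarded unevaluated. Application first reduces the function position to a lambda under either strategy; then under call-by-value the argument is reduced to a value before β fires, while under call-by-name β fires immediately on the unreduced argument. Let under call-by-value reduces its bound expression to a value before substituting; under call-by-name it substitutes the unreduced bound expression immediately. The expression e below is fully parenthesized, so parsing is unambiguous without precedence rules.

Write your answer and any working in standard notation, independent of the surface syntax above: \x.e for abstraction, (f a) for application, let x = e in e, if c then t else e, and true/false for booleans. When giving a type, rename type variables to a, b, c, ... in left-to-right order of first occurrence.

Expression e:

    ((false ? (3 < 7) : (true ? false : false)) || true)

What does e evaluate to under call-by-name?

Answer: true

Working:
step 0: ((if false then (3 < 7) else (if true then false else false)) || true)
step 1: [if@0] ((if true then false else false) || true)
step 2: [if@0] (false || true)
step 3: [delta@root] true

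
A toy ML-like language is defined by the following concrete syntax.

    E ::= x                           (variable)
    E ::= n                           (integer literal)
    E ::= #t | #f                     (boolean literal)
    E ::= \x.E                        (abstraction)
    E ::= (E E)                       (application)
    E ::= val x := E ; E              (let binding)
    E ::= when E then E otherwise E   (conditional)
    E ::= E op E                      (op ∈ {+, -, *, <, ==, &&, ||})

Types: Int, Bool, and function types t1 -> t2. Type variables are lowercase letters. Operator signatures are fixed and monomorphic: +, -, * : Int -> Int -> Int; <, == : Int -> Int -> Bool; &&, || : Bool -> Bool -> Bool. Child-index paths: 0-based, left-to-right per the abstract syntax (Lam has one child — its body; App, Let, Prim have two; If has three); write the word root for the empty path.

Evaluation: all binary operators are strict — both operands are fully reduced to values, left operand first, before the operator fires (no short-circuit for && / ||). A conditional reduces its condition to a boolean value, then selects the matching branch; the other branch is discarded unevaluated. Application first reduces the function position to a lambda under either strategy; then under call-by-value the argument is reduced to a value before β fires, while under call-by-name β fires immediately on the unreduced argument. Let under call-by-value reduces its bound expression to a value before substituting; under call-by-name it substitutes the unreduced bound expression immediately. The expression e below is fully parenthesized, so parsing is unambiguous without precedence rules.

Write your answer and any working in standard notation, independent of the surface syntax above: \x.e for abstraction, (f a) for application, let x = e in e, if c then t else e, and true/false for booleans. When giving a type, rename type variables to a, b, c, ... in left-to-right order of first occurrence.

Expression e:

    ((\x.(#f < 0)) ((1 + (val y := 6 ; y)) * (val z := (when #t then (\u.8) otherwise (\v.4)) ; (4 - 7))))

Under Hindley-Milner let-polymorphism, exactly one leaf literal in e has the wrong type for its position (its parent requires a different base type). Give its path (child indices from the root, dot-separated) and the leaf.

Answer: 0.0.0 : false

Working:
  unify Bool ~ Int
  FAIL: mismatch Bool ~ Int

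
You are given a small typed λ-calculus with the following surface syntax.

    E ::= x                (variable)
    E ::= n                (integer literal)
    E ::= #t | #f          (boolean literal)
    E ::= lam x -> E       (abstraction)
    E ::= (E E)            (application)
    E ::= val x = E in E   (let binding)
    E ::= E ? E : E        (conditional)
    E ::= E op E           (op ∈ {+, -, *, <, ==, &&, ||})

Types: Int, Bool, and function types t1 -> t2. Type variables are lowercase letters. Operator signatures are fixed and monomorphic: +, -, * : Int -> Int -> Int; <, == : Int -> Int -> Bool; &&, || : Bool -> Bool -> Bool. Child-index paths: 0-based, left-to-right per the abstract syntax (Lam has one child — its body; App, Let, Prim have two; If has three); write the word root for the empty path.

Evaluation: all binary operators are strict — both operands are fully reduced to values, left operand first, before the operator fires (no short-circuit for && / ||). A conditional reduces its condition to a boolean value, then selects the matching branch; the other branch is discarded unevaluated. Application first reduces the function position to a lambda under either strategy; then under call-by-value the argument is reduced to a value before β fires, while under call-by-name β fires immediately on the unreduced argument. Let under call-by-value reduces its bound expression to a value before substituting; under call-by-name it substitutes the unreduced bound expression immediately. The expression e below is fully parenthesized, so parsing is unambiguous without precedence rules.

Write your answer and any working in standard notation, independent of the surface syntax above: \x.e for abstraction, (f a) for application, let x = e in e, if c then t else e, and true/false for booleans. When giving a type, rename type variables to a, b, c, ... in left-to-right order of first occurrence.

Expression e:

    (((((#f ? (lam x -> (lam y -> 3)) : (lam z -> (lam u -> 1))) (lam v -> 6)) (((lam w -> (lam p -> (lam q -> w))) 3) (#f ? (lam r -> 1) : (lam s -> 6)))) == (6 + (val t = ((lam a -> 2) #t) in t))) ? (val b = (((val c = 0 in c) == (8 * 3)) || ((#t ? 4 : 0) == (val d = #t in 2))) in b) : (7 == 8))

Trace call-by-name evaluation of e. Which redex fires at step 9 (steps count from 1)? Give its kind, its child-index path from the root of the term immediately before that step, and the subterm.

Answer: delta at root : (7 == 8)

Working:
step 0: (if ((((if false then (\x.(\y.3)) else (\z.(\u.1))) (\v.6)) (((\w.(\p.(\q.w))) 3) (if false then (\r.1) else (\s.6)))) == (6 + (let t = ((\a.2) true) in t))) then (let b = (((let c = 0 in c) == (8 * 3)) || ((if true then 4 else 0) == (let d = true in 2))) in b) else (7 == 8))
step 1: [if@0.0.0.0] (if ((((\z.(\u.1)) (\v.6)) (((\w.(\p.(\q.w))) 3) (if false then (\r.1) else (\s.6)))) == (6 + (let t = ((\a.2) true) in t))) then (let b = (((let c = 0 in c) == (8 * 3)) || ((if true then 4 else 0) == (let d = true in 2))) in b) else (7 == 8))
step 2: [beta@0.0.0] (if (((\u.1) (((\w.(\p.(\q.w))) 3) (if false then (\r.1) else (\s.6)))) == (6 + (let t = ((\a.2) true) in t))) then (let b = (((let c = 0 in c) == (8 * 3)) || ((if true then 4 else 0) == (let d = true in 2))) in b) else (7 == 8))
step 3: [beta@0.0] (if (1 == (6 + (let t = ((\a.2) true) in t))) then (let b = (((let c = 0 in c) == (8 * 3)) || ((if true then 4 else 0) == (let d = true in 2))) in b) else (7 == 8))
step 4: [let@0.1.1] (if (1 == (6 + ((\a.2) true))) then (let b = (((let c = 0 in c) == (8 * 3)) || ((if true then 4 else 0) == (let d = true in 2))) in b) else (7 == 8))
step 5: [beta@0.1.1] (if (1 == (6 + 2)) then (let b = (((let c = 0 in c) == (8 * 3)) || ((if true then 4 else 0) == (let d = true in 2))) in b) else (7 == 8))
step 6: [delta@0.1] (if (1 == 8) then (let b = (((let c = 0 in c) == (8 * 3)) || ((if true then 4 else 0) == (let d = true in 2))) in b) else (7 == 8))
step 7: [delta@0] (if false then (let b = (((let c = 0 in c) == (8 * 3)) || ((if true then 4 else 0) == (let d = true in 2))) in b) else (7 == 8))
step 8: [if@root] (7 == 8)
step 9: [delta@root] false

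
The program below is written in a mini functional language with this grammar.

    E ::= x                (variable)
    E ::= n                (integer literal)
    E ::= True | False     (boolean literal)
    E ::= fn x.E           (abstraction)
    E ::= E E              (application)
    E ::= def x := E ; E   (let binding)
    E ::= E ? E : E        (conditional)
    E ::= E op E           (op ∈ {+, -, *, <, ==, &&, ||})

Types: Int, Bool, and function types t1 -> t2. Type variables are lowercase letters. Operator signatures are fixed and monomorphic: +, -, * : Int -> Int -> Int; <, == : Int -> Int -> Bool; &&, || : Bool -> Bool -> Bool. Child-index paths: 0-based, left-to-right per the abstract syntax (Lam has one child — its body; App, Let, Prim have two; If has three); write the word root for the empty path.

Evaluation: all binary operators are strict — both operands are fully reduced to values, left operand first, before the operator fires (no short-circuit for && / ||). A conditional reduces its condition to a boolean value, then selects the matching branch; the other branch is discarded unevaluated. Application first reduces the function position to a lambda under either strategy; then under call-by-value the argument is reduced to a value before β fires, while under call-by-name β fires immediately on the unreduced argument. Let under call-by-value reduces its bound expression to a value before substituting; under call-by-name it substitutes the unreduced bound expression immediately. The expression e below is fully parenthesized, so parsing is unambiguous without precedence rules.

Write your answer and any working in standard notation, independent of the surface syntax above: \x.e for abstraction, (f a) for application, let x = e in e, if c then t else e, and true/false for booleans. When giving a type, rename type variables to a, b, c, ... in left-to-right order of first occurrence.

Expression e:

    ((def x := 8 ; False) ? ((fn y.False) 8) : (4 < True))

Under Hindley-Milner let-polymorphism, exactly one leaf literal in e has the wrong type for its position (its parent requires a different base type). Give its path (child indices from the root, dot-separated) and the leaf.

Answer: 2.1 : true

Derivation:
let x : Int
  unify Bool ~ Bool
\y._ : a -> Bool
  unify a -> Bool ~ Int -> b
  unify a ~ Int
  unify Bool ~ b
_ _ : Bool
  unify Int ~ Int
  unify Bool ~ Int
  FAIL: mismatch Bool ~ Int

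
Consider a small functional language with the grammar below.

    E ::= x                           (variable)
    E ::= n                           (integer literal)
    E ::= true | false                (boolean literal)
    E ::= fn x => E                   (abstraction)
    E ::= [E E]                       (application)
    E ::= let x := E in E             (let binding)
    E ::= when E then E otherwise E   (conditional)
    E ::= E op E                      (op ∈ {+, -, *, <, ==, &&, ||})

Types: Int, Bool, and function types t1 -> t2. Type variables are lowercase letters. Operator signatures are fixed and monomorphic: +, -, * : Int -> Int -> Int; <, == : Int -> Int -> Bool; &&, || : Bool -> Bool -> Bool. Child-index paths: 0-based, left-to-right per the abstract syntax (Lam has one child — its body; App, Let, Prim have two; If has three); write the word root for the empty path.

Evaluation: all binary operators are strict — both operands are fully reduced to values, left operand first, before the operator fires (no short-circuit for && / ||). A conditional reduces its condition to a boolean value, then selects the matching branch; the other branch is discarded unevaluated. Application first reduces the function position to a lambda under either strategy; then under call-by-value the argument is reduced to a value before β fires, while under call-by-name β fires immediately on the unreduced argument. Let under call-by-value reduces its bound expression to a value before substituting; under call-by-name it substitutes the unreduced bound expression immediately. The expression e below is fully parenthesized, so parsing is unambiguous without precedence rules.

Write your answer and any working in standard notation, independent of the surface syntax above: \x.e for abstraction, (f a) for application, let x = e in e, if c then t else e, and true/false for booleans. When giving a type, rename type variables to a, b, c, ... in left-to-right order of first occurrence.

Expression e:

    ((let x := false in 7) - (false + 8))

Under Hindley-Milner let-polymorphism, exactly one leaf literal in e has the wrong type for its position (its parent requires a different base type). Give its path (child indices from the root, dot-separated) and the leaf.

Answer: 1.0 : false

Derivation:
let x : Bool
  unify Int ~ Int
  unify Bool ~ Int
  FAIL: mismatch Bool ~ Int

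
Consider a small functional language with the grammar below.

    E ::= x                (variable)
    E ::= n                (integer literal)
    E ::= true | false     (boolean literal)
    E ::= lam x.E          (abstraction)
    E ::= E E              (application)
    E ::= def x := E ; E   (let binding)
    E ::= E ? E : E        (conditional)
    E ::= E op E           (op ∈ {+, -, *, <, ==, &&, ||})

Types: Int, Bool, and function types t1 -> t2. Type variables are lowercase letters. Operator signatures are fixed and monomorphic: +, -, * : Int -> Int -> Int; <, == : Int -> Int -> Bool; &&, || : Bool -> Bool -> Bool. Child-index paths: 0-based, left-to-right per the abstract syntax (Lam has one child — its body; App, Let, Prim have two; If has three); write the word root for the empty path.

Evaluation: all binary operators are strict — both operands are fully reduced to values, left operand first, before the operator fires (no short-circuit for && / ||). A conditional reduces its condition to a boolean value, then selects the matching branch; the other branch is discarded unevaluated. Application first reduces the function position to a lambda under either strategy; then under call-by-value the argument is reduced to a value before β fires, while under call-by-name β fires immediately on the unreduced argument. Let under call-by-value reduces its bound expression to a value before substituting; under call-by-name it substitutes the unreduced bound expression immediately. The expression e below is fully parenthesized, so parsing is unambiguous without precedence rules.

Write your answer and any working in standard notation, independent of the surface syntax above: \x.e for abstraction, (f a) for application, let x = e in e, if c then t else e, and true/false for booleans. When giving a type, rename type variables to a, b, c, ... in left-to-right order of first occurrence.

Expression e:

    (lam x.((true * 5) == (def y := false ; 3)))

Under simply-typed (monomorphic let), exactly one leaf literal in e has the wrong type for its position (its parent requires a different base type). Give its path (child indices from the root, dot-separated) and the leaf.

Answer: 0.0.0 : true

Derivation:
  unify Bool ~ Int
  FAIL: mismatch Bool ~ Int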